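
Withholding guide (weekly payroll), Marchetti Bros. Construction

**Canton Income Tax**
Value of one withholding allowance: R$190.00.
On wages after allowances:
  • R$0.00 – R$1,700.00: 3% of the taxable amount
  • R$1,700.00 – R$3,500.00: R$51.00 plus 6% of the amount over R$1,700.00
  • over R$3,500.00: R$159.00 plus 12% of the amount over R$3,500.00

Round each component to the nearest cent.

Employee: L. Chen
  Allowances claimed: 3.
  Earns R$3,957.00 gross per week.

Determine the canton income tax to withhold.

R$152.22

Canton Income Tax: taxable = R$3,957.00 − 3×R$190.00 = R$3,387.00
  R$51.00 + 6% × (R$3,387.00 − R$1,700.00) = R$51.00 + 6% × R$1,687.00 = R$152.22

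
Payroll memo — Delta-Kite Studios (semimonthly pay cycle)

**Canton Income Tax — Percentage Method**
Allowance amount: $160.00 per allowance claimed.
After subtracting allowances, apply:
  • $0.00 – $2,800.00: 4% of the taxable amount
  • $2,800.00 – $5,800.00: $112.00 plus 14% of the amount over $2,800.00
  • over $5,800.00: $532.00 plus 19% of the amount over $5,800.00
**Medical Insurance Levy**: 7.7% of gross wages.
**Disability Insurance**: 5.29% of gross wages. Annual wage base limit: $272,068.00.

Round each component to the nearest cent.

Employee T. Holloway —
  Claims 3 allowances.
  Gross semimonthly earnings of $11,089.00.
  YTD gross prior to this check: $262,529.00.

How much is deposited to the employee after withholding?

Canton Income Tax: taxable = $11,089.00 − 3×$160.00 = $10,609.00
  $532.00 + 19% × ($10,609.00 − $5,800.00) = $532.00 + 19% × $4,809.00 = $1,445.71
Medical Insurance Levy: 7.7% × $11,089.00 = $853.85
Disability Insurance: cap $272,068.00 − YTD $262,529.00 = $9,539.00 subject; 5.29% × $9,539.00 = $504.61
Total withheld: $1,445.71 + $853.85 + $504.61 = $2,804.17
Net pay: $11,089.00 − $2,804.17 = $8,284.83

$8,284.83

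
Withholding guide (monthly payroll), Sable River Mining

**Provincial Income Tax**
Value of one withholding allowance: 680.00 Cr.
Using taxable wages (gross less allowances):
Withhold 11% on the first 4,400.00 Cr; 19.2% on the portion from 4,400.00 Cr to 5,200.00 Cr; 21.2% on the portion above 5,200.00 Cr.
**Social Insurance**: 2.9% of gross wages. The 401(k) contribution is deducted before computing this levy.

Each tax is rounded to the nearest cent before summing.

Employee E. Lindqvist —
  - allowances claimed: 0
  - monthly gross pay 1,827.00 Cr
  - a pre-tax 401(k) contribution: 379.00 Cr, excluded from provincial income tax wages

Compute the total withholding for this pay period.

201.27 Cr

Provincial Income Tax: taxable = 1,827.00 Cr − 379.00 Cr = 1,448.00 Cr
  11% × 1,448.00 Cr = 159.28 Cr
Social Insurance: 2.9% × 1,448.00 Cr = 41.99 Cr
Total: 159.28 Cr + 41.99 Cr = 201.27 Cr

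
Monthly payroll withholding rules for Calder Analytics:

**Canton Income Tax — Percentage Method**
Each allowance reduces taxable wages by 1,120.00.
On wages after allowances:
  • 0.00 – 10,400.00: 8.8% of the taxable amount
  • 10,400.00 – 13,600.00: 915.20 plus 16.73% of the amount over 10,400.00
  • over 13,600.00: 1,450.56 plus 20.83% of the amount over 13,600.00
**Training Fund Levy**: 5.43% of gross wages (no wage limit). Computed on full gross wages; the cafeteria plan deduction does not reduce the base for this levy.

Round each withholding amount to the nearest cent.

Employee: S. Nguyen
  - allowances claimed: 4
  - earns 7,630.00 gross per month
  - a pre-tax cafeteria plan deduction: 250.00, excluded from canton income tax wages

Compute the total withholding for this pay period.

Canton Income Tax: taxable = 7,630.00 − 250.00 − 4×1,120.00 = 2,900.00
  8.8% × 2,900.00 = 255.20
Training Fund Levy: 5.43% × 7,630.00 = 414.31
Total: 255.20 + 414.31 = 669.51

669.51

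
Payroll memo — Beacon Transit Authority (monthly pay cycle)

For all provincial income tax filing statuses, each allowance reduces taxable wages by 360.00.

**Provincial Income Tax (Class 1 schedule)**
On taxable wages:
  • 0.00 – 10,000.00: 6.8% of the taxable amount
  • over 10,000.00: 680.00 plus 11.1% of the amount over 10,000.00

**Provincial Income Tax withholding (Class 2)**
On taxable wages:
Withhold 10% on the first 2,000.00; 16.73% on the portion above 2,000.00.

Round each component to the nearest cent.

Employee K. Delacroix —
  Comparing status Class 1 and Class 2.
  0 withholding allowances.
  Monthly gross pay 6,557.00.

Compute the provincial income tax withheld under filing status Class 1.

Provincial Income Tax (Class 1): taxable = 6,557.00
  6.8% × 6,557.00 = 445.88

445.88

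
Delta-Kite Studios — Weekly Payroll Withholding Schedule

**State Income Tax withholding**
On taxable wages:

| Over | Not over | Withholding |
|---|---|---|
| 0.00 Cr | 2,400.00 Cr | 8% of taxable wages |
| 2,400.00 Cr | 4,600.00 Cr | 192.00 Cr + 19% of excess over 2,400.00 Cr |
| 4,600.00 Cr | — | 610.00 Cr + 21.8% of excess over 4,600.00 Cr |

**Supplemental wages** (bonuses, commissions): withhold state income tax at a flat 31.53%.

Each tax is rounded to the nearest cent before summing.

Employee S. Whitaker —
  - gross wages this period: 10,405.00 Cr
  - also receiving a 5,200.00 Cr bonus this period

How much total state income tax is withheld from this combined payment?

State Income Tax: taxable = 10,405.00 Cr
  610.00 Cr + 21.8% × (10,405.00 Cr − 4,600.00 Cr) = 610.00 Cr + 21.8% × 5,805.00 Cr = 1,875.49 Cr
Supplemental (31.53% flat on bonus): 31.53% × 5,200.00 Cr = 1,639.56 Cr
Total state income tax: 1,875.49 Cr + 1,639.56 Cr = 3,515.05 Cr

3,515.05 Cr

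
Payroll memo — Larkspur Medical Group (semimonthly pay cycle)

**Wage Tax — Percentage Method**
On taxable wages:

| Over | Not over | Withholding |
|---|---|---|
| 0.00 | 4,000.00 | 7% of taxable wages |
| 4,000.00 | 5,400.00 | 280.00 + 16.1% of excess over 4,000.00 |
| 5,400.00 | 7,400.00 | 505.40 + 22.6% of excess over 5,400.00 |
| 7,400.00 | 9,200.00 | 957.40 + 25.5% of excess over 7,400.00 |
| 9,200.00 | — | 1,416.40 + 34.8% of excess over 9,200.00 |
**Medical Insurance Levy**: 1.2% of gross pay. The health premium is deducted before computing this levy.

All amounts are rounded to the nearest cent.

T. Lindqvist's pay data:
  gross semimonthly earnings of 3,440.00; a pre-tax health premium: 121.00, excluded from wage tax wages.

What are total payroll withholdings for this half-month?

Wage Tax: taxable = 3,440.00 − 121.00 = 3,319.00
  7% × 3,319.00 = 232.33
Medical Insurance Levy: 1.2% × 3,319.00 = 39.83
Total: 232.33 + 39.83 = 272.16

272.16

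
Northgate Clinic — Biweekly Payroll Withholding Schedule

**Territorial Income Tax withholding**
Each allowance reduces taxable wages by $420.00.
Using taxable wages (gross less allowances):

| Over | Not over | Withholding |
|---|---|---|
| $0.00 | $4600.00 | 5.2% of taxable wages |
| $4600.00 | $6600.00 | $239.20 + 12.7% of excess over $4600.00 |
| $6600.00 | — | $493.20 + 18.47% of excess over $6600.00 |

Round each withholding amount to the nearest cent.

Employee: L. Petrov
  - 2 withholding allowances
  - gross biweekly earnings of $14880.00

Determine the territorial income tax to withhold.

Territorial Income Tax: taxable = $14880.00 − 2×$420.00 = $14040.00
  $493.20 + 18.47% × ($14040.00 − $6600.00) = $493.20 + 18.47% × $7440.00 = $1867.37

$1867.37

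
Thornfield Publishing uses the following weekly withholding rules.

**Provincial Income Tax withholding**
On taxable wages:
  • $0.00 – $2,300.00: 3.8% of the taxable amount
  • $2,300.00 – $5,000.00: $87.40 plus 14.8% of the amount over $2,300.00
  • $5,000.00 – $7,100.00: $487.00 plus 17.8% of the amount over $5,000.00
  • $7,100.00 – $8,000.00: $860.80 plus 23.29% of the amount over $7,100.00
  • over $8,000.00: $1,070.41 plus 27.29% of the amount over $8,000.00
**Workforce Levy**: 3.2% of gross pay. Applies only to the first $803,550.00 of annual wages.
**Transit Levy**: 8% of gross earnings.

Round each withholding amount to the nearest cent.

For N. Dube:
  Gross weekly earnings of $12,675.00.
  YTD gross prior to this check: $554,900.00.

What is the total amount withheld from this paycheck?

Provincial Income Tax: taxable = $12,675.00
  $1,070.41 + 27.29% × ($12,675.00 − $8,000.00) = $1,070.41 + 27.29% × $4,675.00 = $2,346.22
Workforce Levy: 3.2% × $12,675.00 = $405.60
Transit Levy: 8% × $12,675.00 = $1,014.00
Total: $2,346.22 + $405.60 + $1,014.00 = $3,765.82

$3,765.82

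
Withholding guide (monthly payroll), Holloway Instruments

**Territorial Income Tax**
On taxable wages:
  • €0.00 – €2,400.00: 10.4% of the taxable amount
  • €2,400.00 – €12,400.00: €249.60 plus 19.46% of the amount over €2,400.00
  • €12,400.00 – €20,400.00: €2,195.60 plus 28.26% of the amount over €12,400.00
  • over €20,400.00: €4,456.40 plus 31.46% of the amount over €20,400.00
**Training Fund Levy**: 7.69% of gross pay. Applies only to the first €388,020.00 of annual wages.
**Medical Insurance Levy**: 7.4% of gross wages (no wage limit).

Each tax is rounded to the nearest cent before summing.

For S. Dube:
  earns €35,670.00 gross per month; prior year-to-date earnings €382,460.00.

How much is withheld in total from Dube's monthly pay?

Territorial Income Tax: taxable = €35,670.00
  €4,456.40 + 31.46% × (€35,670.00 − €20,400.00) = €4,456.40 + 31.46% × €15,270.00 = €9,260.34
Training Fund Levy: cap €388,020.00 − YTD €382,460.00 = €5,560.00 subject; 7.69% × €5,560.00 = €427.56
Medical Insurance Levy: 7.4% × €35,670.00 = €2,639.58
Total: €9,260.34 + €427.56 + €2,639.58 = €12,327.48

€12,327.48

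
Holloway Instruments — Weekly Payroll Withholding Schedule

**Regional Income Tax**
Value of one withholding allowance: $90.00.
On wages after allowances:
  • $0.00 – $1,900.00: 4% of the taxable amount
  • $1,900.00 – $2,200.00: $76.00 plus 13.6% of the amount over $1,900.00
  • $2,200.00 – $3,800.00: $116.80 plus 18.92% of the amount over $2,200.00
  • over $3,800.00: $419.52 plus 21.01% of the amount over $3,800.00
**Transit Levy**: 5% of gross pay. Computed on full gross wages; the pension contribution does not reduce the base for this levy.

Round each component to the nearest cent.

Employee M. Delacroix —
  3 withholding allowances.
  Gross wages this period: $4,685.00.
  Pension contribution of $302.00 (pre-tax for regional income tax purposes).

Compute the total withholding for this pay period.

Regional Income Tax: taxable = $4,685.00 − $302.00 − 3×$90.00 = $4,113.00
  $419.52 + 21.01% × ($4,113.00 − $3,800.00) = $419.52 + 21.01% × $313.00 = $485.28
Transit Levy: 5% × $4,685.00 = $234.25
Total: $485.28 + $234.25 = $719.53

$719.53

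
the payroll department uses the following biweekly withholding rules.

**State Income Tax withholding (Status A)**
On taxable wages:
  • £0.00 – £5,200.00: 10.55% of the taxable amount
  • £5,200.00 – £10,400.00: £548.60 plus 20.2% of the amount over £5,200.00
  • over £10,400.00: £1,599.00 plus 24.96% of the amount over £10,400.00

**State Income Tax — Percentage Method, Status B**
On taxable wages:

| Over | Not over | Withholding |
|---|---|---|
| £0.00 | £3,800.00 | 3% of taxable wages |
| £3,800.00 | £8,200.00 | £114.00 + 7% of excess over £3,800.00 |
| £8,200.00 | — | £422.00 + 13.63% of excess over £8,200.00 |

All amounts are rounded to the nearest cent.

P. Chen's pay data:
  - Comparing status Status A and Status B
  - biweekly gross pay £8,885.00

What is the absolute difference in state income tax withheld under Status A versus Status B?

£777.60

State Income Tax (Status A): taxable = £8,885.00
  £548.60 + 20.2% × (£8,885.00 − £5,200.00) = £548.60 + 20.2% × £3,685.00 = £1,292.97
State Income Tax (Status B): taxable = £8,885.00
  £422.00 + 13.63% × (£8,885.00 − £8,200.00) = £422.00 + 13.63% × £685.00 = £515.37
Difference: |£1,292.97 − £515.37| = £777.60 (higher under Status A)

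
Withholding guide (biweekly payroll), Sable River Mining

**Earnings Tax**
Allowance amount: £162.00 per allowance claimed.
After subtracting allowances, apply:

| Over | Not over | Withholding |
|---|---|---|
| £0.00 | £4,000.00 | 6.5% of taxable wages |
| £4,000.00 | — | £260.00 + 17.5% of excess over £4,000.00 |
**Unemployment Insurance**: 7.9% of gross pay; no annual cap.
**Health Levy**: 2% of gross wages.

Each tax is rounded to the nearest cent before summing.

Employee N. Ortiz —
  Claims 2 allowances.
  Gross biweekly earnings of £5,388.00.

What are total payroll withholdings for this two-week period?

£979.61

Earnings Tax: taxable = £5,388.00 − 2×£162.00 = £5,064.00
  £260.00 + 17.5% × (£5,064.00 − £4,000.00) = £260.00 + 17.5% × £1,064.00 = £446.20
Unemployment Insurance: 7.9% × £5,388.00 = £425.65
Health Levy: 2% × £5,388.00 = £107.76
Total: £446.20 + £425.65 + £107.76 = £979.61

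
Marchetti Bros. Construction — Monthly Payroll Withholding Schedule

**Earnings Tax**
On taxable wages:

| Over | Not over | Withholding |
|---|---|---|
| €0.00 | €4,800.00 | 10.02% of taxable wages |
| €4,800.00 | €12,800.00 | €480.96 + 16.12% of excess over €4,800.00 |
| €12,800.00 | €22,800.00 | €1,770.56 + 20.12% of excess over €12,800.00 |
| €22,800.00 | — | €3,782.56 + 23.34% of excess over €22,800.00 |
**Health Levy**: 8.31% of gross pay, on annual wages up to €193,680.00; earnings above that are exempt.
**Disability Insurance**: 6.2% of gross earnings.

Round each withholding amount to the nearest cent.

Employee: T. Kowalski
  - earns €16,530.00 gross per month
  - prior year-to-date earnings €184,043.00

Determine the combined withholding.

€4,346.73

Earnings Tax: taxable = €16,530.00
  €1,770.56 + 20.12% × (€16,530.00 − €12,800.00) = €1,770.56 + 20.12% × €3,730.00 = €2,521.04
Health Levy: cap €193,680.00 − YTD €184,043.00 = €9,637.00 subject; 8.31% × €9,637.00 = €800.83
Disability Insurance: 6.2% × €16,530.00 = €1,024.86
Total: €2,521.04 + €800.83 + €1,024.86 = €4,346.73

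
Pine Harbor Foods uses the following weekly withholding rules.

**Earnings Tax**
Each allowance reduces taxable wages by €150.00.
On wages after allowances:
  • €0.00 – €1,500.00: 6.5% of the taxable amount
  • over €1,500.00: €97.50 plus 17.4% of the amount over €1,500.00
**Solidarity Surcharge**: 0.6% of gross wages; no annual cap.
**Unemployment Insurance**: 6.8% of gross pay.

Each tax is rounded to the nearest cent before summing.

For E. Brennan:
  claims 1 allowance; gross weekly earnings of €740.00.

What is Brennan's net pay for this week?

Earnings Tax: taxable = €740.00 − 1×€150.00 = €590.00
  6.5% × €590.00 = €38.35
Solidarity Surcharge: 0.6% × €740.00 = €4.44
Unemployment Insurance: 6.8% × €740.00 = €50.32
Total withheld: €38.35 + €4.44 + €50.32 = €93.11
Net pay: €740.00 − €93.11 = €646.89

€646.89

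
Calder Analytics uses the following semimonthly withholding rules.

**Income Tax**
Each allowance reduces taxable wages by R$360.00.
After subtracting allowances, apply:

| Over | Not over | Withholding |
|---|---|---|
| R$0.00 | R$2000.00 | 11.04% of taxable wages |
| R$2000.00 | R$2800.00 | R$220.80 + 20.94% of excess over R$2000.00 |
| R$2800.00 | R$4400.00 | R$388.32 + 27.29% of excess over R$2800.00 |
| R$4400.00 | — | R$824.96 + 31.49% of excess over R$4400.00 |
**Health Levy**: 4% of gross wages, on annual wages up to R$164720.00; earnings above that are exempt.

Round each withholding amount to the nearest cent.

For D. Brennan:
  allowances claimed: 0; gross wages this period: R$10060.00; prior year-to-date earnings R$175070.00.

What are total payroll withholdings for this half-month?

Income Tax: taxable = R$10060.00
  R$824.96 + 31.49% × (R$10060.00 − R$4400.00) = R$824.96 + 31.49% × R$5660.00 = R$2607.29
Health Levy: YTD R$175070.00 ≥ cap R$164720.00 → R$0.00
Total: R$2607.29 + R$0.00 = R$2607.29

R$2607.29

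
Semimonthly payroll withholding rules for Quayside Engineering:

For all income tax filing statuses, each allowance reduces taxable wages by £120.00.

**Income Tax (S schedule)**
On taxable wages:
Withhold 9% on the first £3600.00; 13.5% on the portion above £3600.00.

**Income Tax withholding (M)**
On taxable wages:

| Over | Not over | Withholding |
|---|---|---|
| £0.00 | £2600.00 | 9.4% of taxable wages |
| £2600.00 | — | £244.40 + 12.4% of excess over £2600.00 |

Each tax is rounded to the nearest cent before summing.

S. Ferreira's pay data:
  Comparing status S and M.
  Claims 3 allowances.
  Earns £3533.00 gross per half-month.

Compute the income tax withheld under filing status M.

Income Tax (M): taxable = £3533.00 − 3×£120.00 = £3173.00
  £244.40 + 12.4% × (£3173.00 − £2600.00) = £244.40 + 12.4% × £573.00 = £315.45

£315.45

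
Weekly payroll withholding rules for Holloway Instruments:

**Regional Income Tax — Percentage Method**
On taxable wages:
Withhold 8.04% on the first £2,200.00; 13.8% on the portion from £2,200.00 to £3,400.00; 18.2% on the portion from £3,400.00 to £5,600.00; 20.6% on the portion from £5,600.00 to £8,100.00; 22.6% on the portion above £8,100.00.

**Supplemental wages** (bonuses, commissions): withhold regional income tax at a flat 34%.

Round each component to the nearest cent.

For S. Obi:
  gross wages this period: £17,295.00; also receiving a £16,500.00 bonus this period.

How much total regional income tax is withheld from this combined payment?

£8,945.95

Regional Income Tax: taxable = £17,295.00
  £1,257.88 + 22.6% × (£17,295.00 − £8,100.00) = £1,257.88 + 22.6% × £9,195.00 = £3,335.95
Supplemental (34% flat on bonus): 34% × £16,500.00 = £5,610.00
Total regional income tax: £3,335.95 + £5,610.00 = £8,945.95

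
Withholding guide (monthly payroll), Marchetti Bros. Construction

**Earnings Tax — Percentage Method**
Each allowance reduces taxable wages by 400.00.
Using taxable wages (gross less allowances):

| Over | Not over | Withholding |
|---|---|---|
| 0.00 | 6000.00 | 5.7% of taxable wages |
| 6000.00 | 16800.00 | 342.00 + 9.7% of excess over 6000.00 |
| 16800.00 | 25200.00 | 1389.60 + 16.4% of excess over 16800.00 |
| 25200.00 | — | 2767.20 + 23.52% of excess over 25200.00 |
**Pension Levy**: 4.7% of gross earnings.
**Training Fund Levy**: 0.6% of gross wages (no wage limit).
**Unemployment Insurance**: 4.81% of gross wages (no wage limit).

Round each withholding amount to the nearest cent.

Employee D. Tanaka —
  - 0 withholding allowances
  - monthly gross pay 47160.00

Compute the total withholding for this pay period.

Earnings Tax: taxable = 47160.00
  2767.20 + 23.52% × (47160.00 − 25200.00) = 2767.20 + 23.52% × 21960.00 = 7932.19
Pension Levy: 4.7% × 47160.00 = 2216.52
Training Fund Levy: 0.6% × 47160.00 = 282.96
Unemployment Insurance: 4.81% × 47160.00 = 2268.40
Total: 7932.19 + 2216.52 + 282.96 + 2268.40 = 12700.07

12700.07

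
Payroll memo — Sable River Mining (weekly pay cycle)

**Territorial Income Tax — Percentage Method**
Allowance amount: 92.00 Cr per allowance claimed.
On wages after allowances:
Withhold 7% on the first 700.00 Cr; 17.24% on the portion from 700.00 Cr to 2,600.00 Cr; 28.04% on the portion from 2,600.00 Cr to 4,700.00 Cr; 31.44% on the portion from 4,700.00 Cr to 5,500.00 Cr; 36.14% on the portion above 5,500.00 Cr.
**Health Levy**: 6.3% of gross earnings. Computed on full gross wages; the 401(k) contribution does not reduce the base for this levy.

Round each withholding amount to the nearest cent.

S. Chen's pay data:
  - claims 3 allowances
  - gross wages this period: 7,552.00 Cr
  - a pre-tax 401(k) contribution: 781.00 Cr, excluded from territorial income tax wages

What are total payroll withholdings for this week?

Territorial Income Tax: taxable = 7,552.00 Cr − 781.00 Cr − 3×92.00 Cr = 6,495.00 Cr
  1,216.92 Cr + 36.14% × (6,495.00 Cr − 5,500.00 Cr) = 1,216.92 Cr + 36.14% × 995.00 Cr = 1,576.51 Cr
Health Levy: 6.3% × 7,552.00 Cr = 475.78 Cr
Total: 1,576.51 Cr + 475.78 Cr = 2,052.29 Cr

2,052.29 Cr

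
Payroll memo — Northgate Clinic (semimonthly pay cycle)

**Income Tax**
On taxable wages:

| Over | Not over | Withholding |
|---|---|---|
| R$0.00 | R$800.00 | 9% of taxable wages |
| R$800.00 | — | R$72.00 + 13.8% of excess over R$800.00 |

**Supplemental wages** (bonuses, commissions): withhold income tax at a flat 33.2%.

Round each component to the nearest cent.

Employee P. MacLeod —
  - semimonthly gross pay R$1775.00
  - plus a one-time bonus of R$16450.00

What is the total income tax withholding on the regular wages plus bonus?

Income Tax: taxable = R$1775.00
  R$72.00 + 13.8% × (R$1775.00 − R$800.00) = R$72.00 + 13.8% × R$975.00 = R$206.55
Supplemental (33.2% flat on bonus): 33.2% × R$16450.00 = R$5461.40
Total income tax: R$206.55 + R$5461.40 = R$5667.95

R$5667.95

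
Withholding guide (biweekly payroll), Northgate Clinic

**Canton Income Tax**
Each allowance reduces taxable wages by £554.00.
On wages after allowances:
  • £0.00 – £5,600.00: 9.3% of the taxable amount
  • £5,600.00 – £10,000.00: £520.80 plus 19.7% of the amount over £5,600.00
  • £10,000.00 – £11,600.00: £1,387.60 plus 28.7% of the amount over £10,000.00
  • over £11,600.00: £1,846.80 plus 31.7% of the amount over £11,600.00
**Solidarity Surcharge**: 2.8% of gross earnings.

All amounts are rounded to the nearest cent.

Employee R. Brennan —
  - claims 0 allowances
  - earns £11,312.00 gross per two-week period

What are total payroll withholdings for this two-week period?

Canton Income Tax: taxable = £11,312.00
  £1,387.60 + 28.7% × (£11,312.00 − £10,000.00) = £1,387.60 + 28.7% × £1,312.00 = £1,764.14
Solidarity Surcharge: 2.8% × £11,312.00 = £316.74
Total: £1,764.14 + £316.74 = £2,080.88

£2,080.88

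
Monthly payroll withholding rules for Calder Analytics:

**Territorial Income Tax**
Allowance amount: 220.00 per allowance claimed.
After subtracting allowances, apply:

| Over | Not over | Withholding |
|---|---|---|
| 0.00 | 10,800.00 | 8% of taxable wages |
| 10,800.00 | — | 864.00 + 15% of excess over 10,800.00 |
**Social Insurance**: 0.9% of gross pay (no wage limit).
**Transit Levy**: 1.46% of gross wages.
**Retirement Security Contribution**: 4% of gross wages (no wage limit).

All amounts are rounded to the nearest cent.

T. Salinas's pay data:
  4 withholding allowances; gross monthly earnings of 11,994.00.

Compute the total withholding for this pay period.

1,673.92

Territorial Income Tax: taxable = 11,994.00 − 4×220.00 = 11,114.00
  864.00 + 15% × (11,114.00 − 10,800.00) = 864.00 + 15% × 314.00 = 911.10
Social Insurance: 0.9% × 11,994.00 = 107.95
Transit Levy: 1.46% × 11,994.00 = 175.11
Retirement Security Contribution: 4% × 11,994.00 = 479.76
Total: 911.10 + 107.95 + 175.11 + 479.76 = 1,673.92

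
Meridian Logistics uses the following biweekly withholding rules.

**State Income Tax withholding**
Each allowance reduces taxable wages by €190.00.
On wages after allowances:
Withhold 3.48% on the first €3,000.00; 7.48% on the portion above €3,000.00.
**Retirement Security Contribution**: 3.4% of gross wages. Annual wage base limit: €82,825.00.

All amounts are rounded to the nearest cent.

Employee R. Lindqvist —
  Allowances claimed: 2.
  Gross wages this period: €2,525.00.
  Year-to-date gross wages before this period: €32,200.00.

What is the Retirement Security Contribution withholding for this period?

€85.85

Retirement Security Contribution: 3.4% × €2,525.00 = €85.85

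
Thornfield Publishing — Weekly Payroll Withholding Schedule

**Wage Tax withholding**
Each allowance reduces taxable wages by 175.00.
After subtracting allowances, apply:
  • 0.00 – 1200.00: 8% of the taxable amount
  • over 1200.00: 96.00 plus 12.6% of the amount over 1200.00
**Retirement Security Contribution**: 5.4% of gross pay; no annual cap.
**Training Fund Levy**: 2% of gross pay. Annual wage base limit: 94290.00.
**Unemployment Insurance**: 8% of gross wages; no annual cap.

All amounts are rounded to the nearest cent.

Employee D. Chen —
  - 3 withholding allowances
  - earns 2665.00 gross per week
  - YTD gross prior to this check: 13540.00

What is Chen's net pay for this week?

2040.15

Wage Tax: taxable = 2665.00 − 3×175.00 = 2140.00
  96.00 + 12.6% × (2140.00 − 1200.00) = 96.00 + 12.6% × 940.00 = 214.44
Retirement Security Contribution: 5.4% × 2665.00 = 143.91
Training Fund Levy: 2% × 2665.00 = 53.30
Unemployment Insurance: 8% × 2665.00 = 213.20
Total withheld: 214.44 + 143.91 + 53.30 + 213.20 = 624.85
Net pay: 2665.00 − 624.85 = 2040.15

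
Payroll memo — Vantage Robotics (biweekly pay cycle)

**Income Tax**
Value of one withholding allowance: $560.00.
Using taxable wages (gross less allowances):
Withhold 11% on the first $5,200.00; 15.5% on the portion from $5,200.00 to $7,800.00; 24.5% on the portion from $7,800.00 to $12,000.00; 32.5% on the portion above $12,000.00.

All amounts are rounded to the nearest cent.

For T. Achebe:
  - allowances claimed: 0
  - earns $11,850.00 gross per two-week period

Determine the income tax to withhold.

Income Tax: taxable = $11,850.00
  $975.00 + 24.5% × ($11,850.00 − $7,800.00) = $975.00 + 24.5% × $4,050.00 = $1,967.25

$1,967.25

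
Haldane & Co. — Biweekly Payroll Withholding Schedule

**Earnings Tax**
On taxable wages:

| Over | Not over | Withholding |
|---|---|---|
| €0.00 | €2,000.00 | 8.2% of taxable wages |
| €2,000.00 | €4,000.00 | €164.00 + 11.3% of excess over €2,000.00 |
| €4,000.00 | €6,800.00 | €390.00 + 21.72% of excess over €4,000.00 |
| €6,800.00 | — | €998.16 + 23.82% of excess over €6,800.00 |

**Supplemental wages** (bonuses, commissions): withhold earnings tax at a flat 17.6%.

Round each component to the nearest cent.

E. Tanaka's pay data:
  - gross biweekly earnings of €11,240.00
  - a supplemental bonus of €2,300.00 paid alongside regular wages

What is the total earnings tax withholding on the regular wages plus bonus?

€2,460.57

Earnings Tax: taxable = €11,240.00
  €998.16 + 23.82% × (€11,240.00 − €6,800.00) = €998.16 + 23.82% × €4,440.00 = €2,055.77
Supplemental (17.6% flat on bonus): 17.6% × €2,300.00 = €404.80
Total earnings tax: €2,055.77 + €404.80 = €2,460.57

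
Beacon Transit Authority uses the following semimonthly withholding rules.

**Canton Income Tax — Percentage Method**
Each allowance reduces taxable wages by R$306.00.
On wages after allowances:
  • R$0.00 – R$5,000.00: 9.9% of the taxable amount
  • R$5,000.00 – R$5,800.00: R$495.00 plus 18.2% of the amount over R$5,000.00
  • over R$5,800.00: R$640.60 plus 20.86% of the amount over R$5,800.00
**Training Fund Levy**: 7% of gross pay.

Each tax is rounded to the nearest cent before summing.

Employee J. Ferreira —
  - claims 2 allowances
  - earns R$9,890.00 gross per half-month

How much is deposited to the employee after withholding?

R$7,831.59

Canton Income Tax: taxable = R$9,890.00 − 2×R$306.00 = R$9,278.00
  R$640.60 + 20.86% × (R$9,278.00 − R$5,800.00) = R$640.60 + 20.86% × R$3,478.00 = R$1,366.11
Training Fund Levy: 7% × R$9,890.00 = R$692.30
Total withheld: R$1,366.11 + R$692.30 = R$2,058.41
Net pay: R$9,890.00 − R$2,058.41 = R$7,831.59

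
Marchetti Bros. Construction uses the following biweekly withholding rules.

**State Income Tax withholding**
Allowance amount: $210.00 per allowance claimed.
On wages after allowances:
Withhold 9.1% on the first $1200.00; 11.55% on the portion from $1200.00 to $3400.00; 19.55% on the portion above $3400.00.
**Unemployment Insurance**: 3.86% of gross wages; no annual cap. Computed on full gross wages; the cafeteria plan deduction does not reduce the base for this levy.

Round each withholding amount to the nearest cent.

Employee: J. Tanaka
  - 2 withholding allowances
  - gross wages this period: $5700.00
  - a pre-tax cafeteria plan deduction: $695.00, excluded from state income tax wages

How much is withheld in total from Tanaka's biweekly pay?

State Income Tax: taxable = $5700.00 − $695.00 − 2×$210.00 = $4585.00
  $363.30 + 19.55% × ($4585.00 − $3400.00) = $363.30 + 19.55% × $1185.00 = $594.97
Unemployment Insurance: 3.86% × $5700.00 = $220.02
Total: $594.97 + $220.02 = $814.99

$814.99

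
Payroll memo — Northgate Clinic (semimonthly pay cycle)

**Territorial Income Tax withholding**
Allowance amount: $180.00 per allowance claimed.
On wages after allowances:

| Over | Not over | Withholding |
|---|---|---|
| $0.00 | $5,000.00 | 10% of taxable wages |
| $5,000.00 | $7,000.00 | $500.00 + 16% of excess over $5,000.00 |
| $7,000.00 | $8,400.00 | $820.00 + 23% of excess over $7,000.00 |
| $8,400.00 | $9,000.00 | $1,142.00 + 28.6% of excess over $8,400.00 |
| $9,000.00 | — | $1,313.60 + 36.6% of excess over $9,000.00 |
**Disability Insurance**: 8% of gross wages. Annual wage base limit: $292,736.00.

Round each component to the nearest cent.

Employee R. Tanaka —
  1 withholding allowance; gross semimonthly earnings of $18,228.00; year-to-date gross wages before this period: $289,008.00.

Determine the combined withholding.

$4,923.41

Territorial Income Tax: taxable = $18,228.00 − 1×$180.00 = $18,048.00
  $1,313.60 + 36.6% × ($18,048.00 − $9,000.00) = $1,313.60 + 36.6% × $9,048.00 = $4,625.17
Disability Insurance: cap $292,736.00 − YTD $289,008.00 = $3,728.00 subject; 8% × $3,728.00 = $298.24
Total: $4,625.17 + $298.24 = $4,923.41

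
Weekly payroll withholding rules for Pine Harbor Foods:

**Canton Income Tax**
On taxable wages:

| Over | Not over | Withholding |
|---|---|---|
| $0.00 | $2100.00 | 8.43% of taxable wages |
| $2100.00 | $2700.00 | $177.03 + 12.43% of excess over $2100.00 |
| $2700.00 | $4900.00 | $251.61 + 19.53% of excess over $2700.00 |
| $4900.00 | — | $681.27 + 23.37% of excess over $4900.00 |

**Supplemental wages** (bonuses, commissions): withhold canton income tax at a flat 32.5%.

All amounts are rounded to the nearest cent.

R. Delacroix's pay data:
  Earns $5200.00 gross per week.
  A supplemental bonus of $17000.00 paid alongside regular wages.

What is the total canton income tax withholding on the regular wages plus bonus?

$6276.38

Canton Income Tax: taxable = $5200.00
  $681.27 + 23.37% × ($5200.00 − $4900.00) = $681.27 + 23.37% × $300.00 = $751.38
Supplemental (32.5% flat on bonus): 32.5% × $17000.00 = $5525.00
Total canton income tax: $751.38 + $5525.00 = $6276.38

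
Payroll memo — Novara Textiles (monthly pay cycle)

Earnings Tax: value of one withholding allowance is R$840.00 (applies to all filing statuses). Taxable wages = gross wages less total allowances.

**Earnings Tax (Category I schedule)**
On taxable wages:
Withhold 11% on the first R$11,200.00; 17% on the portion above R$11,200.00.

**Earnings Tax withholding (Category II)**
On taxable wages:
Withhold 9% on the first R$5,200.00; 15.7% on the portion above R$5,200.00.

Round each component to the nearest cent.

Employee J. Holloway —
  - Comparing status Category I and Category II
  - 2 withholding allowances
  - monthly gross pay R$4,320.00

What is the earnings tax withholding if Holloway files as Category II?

Earnings Tax (Category II): taxable = R$4,320.00 − 2×R$840.00 = R$2,640.00
  9% × R$2,640.00 = R$237.60

R$237.60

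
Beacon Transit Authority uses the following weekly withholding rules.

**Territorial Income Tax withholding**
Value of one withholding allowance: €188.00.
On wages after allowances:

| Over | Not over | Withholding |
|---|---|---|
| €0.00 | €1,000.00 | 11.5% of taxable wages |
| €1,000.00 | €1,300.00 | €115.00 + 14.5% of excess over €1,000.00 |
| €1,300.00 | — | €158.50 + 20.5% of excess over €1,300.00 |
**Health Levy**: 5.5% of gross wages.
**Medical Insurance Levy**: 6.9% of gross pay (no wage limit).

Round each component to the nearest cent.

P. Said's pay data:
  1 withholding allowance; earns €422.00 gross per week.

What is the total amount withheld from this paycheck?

Territorial Income Tax: taxable = €422.00 − 1×€188.00 = €234.00
  11.5% × €234.00 = €26.91
Health Levy: 5.5% × €422.00 = €23.21
Medical Insurance Levy: 6.9% × €422.00 = €29.12
Total: €26.91 + €23.21 + €29.12 = €79.24

€79.24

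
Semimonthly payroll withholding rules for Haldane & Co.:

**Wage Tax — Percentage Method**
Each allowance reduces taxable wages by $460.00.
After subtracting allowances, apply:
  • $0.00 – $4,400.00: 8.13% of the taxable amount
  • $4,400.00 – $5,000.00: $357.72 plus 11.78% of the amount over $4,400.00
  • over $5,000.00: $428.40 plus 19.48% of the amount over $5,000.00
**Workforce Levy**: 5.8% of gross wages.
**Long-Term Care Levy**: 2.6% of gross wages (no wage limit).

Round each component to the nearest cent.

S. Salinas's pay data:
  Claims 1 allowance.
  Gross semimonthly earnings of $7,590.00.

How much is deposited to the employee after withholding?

$6,109.12

Wage Tax: taxable = $7,590.00 − 1×$460.00 = $7,130.00
  $428.40 + 19.48% × ($7,130.00 − $5,000.00) = $428.40 + 19.48% × $2,130.00 = $843.32
Workforce Levy: 5.8% × $7,590.00 = $440.22
Long-Term Care Levy: 2.6% × $7,590.00 = $197.34
Total withheld: $843.32 + $440.22 + $197.34 = $1,480.88
Net pay: $7,590.00 − $1,480.88 = $6,109.12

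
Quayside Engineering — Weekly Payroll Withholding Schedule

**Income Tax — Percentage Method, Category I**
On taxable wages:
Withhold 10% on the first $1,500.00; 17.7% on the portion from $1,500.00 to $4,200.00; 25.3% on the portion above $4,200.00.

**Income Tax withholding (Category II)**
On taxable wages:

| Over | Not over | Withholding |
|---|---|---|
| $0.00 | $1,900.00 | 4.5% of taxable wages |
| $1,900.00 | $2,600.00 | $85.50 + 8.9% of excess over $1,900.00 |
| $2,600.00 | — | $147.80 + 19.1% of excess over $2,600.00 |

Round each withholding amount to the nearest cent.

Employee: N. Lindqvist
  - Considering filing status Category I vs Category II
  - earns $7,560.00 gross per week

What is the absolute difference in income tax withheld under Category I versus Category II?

$382.82

Income Tax (Category I): taxable = $7,560.00
  $627.90 + 25.3% × ($7,560.00 − $4,200.00) = $627.90 + 25.3% × $3,360.00 = $1,477.98
Income Tax (Category II): taxable = $7,560.00
  $147.80 + 19.1% × ($7,560.00 − $2,600.00) = $147.80 + 19.1% × $4,960.00 = $1,095.16
Difference: |$1,477.98 − $1,095.16| = $382.82 (higher under Category I)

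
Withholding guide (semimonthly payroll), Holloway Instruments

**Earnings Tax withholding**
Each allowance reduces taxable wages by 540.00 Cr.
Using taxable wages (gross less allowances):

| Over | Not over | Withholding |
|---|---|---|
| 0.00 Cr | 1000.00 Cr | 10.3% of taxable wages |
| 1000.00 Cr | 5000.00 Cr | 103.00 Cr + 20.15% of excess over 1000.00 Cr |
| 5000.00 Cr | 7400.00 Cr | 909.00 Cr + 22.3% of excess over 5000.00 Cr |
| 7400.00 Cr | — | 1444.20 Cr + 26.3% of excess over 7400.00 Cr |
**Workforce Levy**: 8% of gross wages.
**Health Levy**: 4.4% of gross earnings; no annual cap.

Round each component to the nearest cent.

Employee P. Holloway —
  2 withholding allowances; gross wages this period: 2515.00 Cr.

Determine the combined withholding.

Earnings Tax: taxable = 2515.00 Cr − 2×540.00 Cr = 1435.00 Cr
  103.00 Cr + 20.15% × (1435.00 Cr − 1000.00 Cr) = 103.00 Cr + 20.15% × 435.00 Cr = 190.65 Cr
Workforce Levy: 8% × 2515.00 Cr = 201.20 Cr
Health Levy: 4.4% × 2515.00 Cr = 110.66 Cr
Total: 190.65 Cr + 201.20 Cr + 110.66 Cr = 502.51 Cr

502.51 Cr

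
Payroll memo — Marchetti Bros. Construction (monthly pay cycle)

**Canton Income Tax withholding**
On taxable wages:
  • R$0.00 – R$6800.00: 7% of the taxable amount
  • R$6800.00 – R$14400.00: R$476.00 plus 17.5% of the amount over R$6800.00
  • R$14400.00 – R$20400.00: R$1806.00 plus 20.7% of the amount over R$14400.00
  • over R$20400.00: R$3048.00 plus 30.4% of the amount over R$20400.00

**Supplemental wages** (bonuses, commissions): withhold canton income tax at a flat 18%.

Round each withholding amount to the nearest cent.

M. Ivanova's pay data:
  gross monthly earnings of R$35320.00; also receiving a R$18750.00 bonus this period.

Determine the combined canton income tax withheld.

R$10958.68

Canton Income Tax: taxable = R$35320.00
  R$3048.00 + 30.4% × (R$35320.00 − R$20400.00) = R$3048.00 + 30.4% × R$14920.00 = R$7583.68
Supplemental (18% flat on bonus): 18% × R$18750.00 = R$3375.00
Total canton income tax: R$7583.68 + R$3375.00 = R$10958.68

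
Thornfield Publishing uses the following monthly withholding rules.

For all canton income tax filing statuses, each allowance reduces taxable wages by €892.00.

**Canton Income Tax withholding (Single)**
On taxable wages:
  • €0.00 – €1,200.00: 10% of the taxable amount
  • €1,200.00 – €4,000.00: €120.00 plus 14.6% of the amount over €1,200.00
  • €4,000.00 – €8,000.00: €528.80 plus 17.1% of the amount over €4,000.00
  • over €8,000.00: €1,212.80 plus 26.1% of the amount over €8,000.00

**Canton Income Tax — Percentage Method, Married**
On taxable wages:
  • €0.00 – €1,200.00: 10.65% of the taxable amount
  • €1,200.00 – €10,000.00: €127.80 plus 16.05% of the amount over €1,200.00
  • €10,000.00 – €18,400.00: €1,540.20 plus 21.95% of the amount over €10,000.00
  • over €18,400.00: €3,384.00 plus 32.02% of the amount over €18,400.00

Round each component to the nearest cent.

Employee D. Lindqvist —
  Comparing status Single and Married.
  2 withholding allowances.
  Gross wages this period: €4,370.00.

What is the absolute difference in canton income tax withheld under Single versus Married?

Canton Income Tax (Single): taxable = €4,370.00 − 2×€892.00 = €2,586.00
  €120.00 + 14.6% × (€2,586.00 − €1,200.00) = €120.00 + 14.6% × €1,386.00 = €322.36
Canton Income Tax (Married): taxable = €4,370.00 − 2×€892.00 = €2,586.00
  €127.80 + 16.05% × (€2,586.00 − €1,200.00) = €127.80 + 16.05% × €1,386.00 = €350.25
Difference: |€322.36 − €350.25| = €27.89 (higher under Married)

€27.89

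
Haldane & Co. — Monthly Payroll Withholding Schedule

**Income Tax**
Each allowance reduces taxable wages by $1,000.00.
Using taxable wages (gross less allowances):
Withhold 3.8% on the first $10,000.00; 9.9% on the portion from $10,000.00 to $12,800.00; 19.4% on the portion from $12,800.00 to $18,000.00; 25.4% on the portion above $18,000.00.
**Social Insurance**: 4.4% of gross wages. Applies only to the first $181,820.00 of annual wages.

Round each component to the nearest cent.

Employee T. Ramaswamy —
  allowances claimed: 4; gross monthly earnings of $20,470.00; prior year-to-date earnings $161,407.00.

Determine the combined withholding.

Income Tax: taxable = $20,470.00 − 4×$1,000.00 = $16,470.00
  $657.20 + 19.4% × ($16,470.00 − $12,800.00) = $657.20 + 19.4% × $3,670.00 = $1,369.18
Social Insurance: cap $181,820.00 − YTD $161,407.00 = $20,413.00 subject; 4.4% × $20,413.00 = $898.17
Total: $1,369.18 + $898.17 = $2,267.35

$2,267.35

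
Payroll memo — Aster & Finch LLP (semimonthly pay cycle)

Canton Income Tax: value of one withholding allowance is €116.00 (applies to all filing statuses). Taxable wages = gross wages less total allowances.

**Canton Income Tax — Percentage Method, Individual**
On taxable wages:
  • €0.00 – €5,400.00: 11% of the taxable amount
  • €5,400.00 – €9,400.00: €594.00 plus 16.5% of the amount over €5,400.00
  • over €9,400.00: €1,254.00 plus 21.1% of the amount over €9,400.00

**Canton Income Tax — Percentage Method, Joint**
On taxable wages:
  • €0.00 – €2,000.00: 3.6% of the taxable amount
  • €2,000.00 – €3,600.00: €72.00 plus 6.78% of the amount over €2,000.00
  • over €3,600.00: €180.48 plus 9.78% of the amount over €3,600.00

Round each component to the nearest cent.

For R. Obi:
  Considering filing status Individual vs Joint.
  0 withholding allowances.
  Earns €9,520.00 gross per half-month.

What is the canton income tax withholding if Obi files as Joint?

Canton Income Tax (Joint): taxable = €9,520.00
  €180.48 + 9.78% × (€9,520.00 − €3,600.00) = €180.48 + 9.78% × €5,920.00 = €759.46

€759.46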